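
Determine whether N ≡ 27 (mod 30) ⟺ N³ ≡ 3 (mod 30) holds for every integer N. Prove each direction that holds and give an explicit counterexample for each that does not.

Equivalent; both directions hold.

(⟸) Suppose N³ ≡ 3 (mod 30). The only residue r in {0, …, 29} with r³ ≡ 3 (mod 30) is r = 27, so N ≡ 27 (mod 30).

(⟹) Suppose N ≡ 27 (mod 30). Write N = 30j + 27. Then (30j + 27)³ = 27000j³ + 72900j² + 65610j + 19683 = 30(900j³ + 2430j² + 2187j + 656) + 3, so N³ ≡ 3 (mod 30).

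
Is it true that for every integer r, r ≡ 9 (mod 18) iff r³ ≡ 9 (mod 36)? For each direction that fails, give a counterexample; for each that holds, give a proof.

[⇒] This fails: take r = 27. Then 27 ≡ 9 (mod 18), but 27³ = 19683 ≡ 27 (mod 36), not 9.

[⇐] This fails: take r = 21. Then 21³ = 9261 ≡ 9 (mod 36), yet 21 ≡ 3 (mod 18), not 9.

Neither implication holds.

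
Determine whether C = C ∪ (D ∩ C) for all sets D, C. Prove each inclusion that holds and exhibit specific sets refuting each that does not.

Both inclusions hold; the sets are equal.

(⟹) Let x ∈ C. Then either x ∈ C and x ∉ D; or x ∈ D ∩ C. In each case x ∈ C ∪ (D ∩ C), so C ⊆ C ∪ (D ∩ C).

(⟸) Let x ∈ C ∪ (D ∩ C). Then either x ∈ C and x ∉ D; or x ∈ D ∩ C. In each case x ∈ C, so C ∪ (D ∩ C) ⊆ C.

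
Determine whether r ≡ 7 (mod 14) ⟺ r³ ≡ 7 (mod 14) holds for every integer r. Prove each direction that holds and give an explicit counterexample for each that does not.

Both implications hold.

(→) Suppose r ≡ 7 (mod 14). Write r = 14j + 7. Then (14j + 7)³ = 2744j³ + 4116j² + 2058j + 343 = 14(196j³ + 294j² + 147j + 24) + 7, so r³ ≡ 7 (mod 14).

(←) Conversely, suppose r³ ≡ 7 (mod 14). The only residue r in {0, …, 13} with r³ ≡ 7 (mod 14) is r = 7, so r ≡ 7 (mod 14).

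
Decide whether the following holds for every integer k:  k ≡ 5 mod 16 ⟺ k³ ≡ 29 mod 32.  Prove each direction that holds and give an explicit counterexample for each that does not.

Converse. The residues r modulo 32 with r³ ≡ 29 (mod 32) are exactly {5}, and each is ≡ 5 (mod 16).

Forward direction. This fails: take k = 21. Then 21 ≡ 5 (mod 16), but 21³ = 9261 ≡ 13 (mod 32), not 29.

Only the converse holds.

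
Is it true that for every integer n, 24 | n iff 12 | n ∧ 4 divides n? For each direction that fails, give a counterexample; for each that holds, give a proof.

(⇒) If 24 ∣ n, write n = 24q. Since 24 = 2·12, n = 12·(2q), so 12 ∣ n; and since 24 = 6·4, n = 4·(6q), so 4 ∣ n.

(⇐) This fails: take n = 12. Both 12 ∣ 12 and 4 ∣ 12, yet 12 is not a multiple of 24 (since 12 = 0·24 + 12), so 24 ∤ 12.

(⇒) holds; (⇐) fails.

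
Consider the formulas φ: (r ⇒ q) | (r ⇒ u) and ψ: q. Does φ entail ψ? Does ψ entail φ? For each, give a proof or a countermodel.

Only the converse holds.

(⟹) This fails. Under r = F, q = F, u = F, the left side is true but the right side is false.

(⟸) Assume the antecedent. If r is true, the antecedent forces (r = T, q = T, u = F) or (r = T, q = T, u = T), and (r ⇒ q) | (r ⇒ u) holds there. If r is false, (r ⇒ q) | (r ⇒ u) reduces to true regardless of the other variables. Either way (r ⇒ q) | (r ⇒ u) holds.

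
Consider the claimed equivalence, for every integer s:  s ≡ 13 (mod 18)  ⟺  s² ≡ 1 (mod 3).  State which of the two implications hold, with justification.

(⇒) holds; (⇐) fails.

(←) This fails: take s = 1. Then 1² = 1 ≡ 1 (mod 3), yet 1 ≡ 1 (mod 18), not 13.

(→) Suppose s ≡ 13 (mod 18). Then s² ≡ 13² = 169 (mod 18), and since 3 ∣ 18, also s² ≡ 1 (mod 3).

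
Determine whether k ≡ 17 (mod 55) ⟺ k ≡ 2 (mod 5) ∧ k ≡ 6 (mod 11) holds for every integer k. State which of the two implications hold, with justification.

(⇒) Suppose k ≡ 17 (mod 55); write k = 55j + 17. Since 5 ∣ 55, reducing mod 5 gives k ≡ 17 ≡ 2 (mod 5); since 11 ∣ 55, reducing mod 11 gives k ≡ 17 ≡ 6 (mod 11).

(⇐) Conversely, if k ≡ 2 (mod 5) and k ≡ 6 (mod 11), then by the Chinese remainder theorem k ≡ 17 (mod 55). This is exactly k ≡ 17 (mod 55).

Equivalent; both directions hold.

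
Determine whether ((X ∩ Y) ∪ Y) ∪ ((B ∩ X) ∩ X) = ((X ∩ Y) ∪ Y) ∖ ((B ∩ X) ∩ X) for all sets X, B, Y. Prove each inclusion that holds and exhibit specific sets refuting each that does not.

(⊆) fails; (⊇) holds.

Forward inclusion. This inclusion fails. Take X = {1}, B = {1}, Y = ∅; then 1 ∈ ((X ∩ Y) ∪ Y) ∪ ((B ∩ X) ∩ X) but 1 ∉ ((X ∩ Y) ∪ Y) ∖ ((B ∩ X) ∩ X).

Reverse inclusion. Let x ∈ ((X ∩ Y) ∪ Y) ∖ ((B ∩ X) ∩ X). Then either x ∈ Y and x ∉ X, B; or x ∈ X ∩ Y and x ∉ B; or x ∈ B ∩ Y and x ∉ X. In each case x ∈ ((X ∩ Y) ∪ Y) ∪ ((B ∩ X) ∩ X), so ((X ∩ Y) ∪ Y) ∖ ((B ∩ X) ∩ X) ⊆ ((X ∩ Y) ∪ Y) ∪ ((B ∩ X) ∩ X).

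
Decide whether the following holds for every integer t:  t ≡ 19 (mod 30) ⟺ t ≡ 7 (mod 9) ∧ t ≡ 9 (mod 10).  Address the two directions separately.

Only the reverse direction holds.

(⇐) If t ≡ 7 (mod 9) and t ≡ 9 (mod 10), then by the Chinese remainder theorem t ≡ 79 (mod 90). Since 79 ≡ 19 (mod 30) and 30 ∣ 90, we get t ≡ 19 (mod 30).

(⇒) This fails: t = 49 gives 49 ≡ 19 (mod 30) but 49 ≡ 4 (mod 9), so the conjunction on the right does not hold.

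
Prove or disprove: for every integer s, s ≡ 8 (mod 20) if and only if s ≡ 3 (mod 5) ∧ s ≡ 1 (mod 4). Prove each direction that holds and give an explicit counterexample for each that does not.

(⟹) This fails: s = 8 gives 8 ≡ 8 (mod 20) but 8 ≡ 0 (mod 4), so the conjunction on the right does not hold.

(⟸) This fails: s = 13 satisfies both congruences on the right (13 ≡ 3 mod 5 and 13 ≡ 1 mod 4) yet 13 ≡ 13 (mod 20), not 8.

Both directions fail.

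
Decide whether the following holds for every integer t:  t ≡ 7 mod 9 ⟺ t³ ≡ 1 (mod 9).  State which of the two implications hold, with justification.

Not equivalent: only (⇒) holds.

Forward direction. Suppose t ≡ 7 mod 9. Write t = 9j + 7. Then (9j + 7)³ = 729j³ + 1701j² + 1323j + 343 = 9(81j³ + 189j² + 147j + 38) + 1, so t³ ≡ 1 (mod 9).

Converse. This fails: take t = 1. Then 1³ = 1 ≡ 1 (mod 9), yet 1 ≡ 1 (mod 9), not 7.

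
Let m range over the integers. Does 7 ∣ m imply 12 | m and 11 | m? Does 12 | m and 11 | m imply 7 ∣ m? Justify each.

Both directions fail.

(→) This fails: take m = 7. Certainly 7 ∣ 7, but 12 ∤ 7.

(←) This fails: take m = 132. Both 12 ∣ 132 and 11 ∣ 132, yet 132 is not a multiple of 7 (since 132 = 18·7 + 6), so 7 ∤ 132.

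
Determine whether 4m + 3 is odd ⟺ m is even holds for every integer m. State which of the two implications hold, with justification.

(⟹) This fails: take m = 3. Then 4m + 3 = 15, which is odd, yet m = 3 is odd, not even.

(⟸) Suppose m is even. Since 4 is even, 4m is even for every m, so 4m + 3 has the same parity as 3, which is odd. Hence 4m + 3 is odd.

Only the reverse direction holds.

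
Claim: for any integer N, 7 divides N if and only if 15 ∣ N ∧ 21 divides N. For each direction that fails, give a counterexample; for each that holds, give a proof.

(⟹) This fails: take N = 7. Certainly 7 ∣ 7, but 15 ∤ 7.

(⟸) Suppose 15 ∣ N and 21 ∣ N. Any common multiple of 15 and 21 is a multiple of their lcm; here lcm(15, 21) = 15·21/gcd(15, 21) = 315/3 = 105, so 105 ∣ N. Since 7 ∣ 105, it follows that 7 ∣ N.

Only the reverse direction holds.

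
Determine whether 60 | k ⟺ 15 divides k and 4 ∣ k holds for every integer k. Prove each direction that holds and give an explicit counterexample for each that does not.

Both implications hold.

Forward direction. If 60 ∣ k, write k = 60q. Since 60 = 4·15, k = 15·(4q), so 15 ∣ k; and since 60 = 15·4, k = 4·(15q), so 4 ∣ k.

Converse. Suppose 15 ∣ k and 4 ∣ k. Any common multiple of 15 and 4 is a multiple of their lcm; here gcd(15, 4) = 1, so lcm(15, 4) = 15·4 = 60, so 60 ∣ k.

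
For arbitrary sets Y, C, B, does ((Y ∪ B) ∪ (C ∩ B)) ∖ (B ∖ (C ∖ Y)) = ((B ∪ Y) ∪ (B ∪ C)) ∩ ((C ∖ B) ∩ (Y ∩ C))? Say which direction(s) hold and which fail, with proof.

Only the reverse inclusion holds.

Forward inclusion. This inclusion fails. Take Y = {1}, C = ∅, B = ∅; then 1 ∈ ((Y ∪ B) ∪ (C ∩ B)) ∖ (B ∖ (C ∖ Y)) but 1 ∉ ((B ∪ Y) ∪ (B ∪ C)) ∩ ((C ∖ B) ∩ (Y ∩ C)).

Reverse inclusion. Let x ∈ ((B ∪ Y) ∪ (B ∪ C)) ∩ ((C ∖ B) ∩ (Y ∩ C)). Then x ∈ Y ∩ C and x ∉ B, from which x ∈ ((Y ∪ B) ∪ (C ∩ B)) ∖ (B ∖ (C ∖ Y)).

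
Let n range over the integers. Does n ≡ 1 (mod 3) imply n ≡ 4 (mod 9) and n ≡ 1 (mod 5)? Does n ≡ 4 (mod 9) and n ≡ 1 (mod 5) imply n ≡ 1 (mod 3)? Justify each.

(⇒) This fails: n = 1 gives 1 ≡ 1 (mod 3) but 1 ≡ 1 (mod 9), so the conjunction on the right does not hold.

(⇐) Conversely, if n ≡ 4 (mod 9) and n ≡ 1 (mod 5), then by the Chinese remainder theorem n ≡ 31 (mod 45). Since 31 ≡ 1 (mod 3) and 3 ∣ 45, we get n ≡ 1 (mod 3).

(⇒) fails; (⇐) holds.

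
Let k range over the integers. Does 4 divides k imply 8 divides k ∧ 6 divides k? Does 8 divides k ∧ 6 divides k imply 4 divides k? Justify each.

(⟹) This fails: take k = 4. Certainly 4 ∣ 4, but 8 ∤ 4.

(⟸) Suppose 8 ∣ k and 6 ∣ k. Any common multiple of 8 and 6 is a multiple of their lcm; here lcm(8, 6) = 8·6/gcd(8, 6) = 48/2 = 24, so 24 ∣ k. Since 4 ∣ 24, it follows that 4 ∣ k.

Only the reverse direction holds.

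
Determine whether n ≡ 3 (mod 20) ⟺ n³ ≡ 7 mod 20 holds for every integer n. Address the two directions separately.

Both implications hold.

(←) Suppose n³ ≡ 7 (mod 20). The only residue r in {0, …, 19} with r³ ≡ 7 (mod 20) is r = 3, so n ≡ 3 (mod 20).

(→) Suppose n ≡ 3 (mod 20). Write n = 20j + 3. Then (20j + 3)³ = 8000j³ + 3600j² + 540j + 27 = 20(400j³ + 180j² + 27j + 1) + 7, so n³ ≡ 7 (mod 20).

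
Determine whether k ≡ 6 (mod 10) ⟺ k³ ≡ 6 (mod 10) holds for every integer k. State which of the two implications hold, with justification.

Both implications hold.

[⇒] Suppose k ≡ 6 (mod 10). Write k = 10j + 6. Then (10j + 6)³ = 1000j³ + 1800j² + 1080j + 216 = 10(100j³ + 180j² + 108j + 21) + 6, so k³ ≡ 6 (mod 10).

[⇐] Conversely, suppose k³ ≡ 6 (mod 10). The only residue r in {0, …, 9} with r³ ≡ 6 (mod 10) is r = 6, so k ≡ 6 (mod 10).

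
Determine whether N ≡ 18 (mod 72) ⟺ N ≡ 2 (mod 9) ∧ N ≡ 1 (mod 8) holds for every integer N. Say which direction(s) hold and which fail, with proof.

Neither direction holds.

(⟹) This fails: N = 18 gives 18 ≡ 18 (mod 72) but 18 ≡ 0 (mod 9), so the conjunction on the right does not hold.

(⟸) This fails: N = 65 satisfies both congruences on the right (65 ≡ 2 mod 9 and 65 ≡ 1 mod 8) yet 65 ≡ 65 (mod 72), not 18.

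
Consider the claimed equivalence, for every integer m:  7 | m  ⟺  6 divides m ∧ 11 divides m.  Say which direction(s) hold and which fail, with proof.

Neither implication holds.

[⇒] This fails: take m = 7. Certainly 7 ∣ 7, but 6 ∤ 7.

[⇐] This fails: take m = 66. Both 6 ∣ 66 and 11 ∣ 66, yet 66 is not a multiple of 7 (since 66 = 9·7 + 3), so 7 ∤ 66.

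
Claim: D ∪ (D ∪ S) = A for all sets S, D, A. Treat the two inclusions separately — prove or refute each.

Forward inclusion. This inclusion fails. Take S = {1}, D = ∅, A = ∅; then 1 ∈ D ∪ (D ∪ S) but 1 ∉ A.

Reverse inclusion. This inclusion fails. Take S = ∅, D = ∅, A = {1}; then 1 ∈ A but 1 ∉ D ∪ (D ∪ S).

Both inclusions fail.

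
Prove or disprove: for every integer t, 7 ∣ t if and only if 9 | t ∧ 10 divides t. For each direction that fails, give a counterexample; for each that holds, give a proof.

Neither direction holds.

Forward direction. This fails: take t = 7. Certainly 7 ∣ 7, but 9 ∤ 7.

Converse. This fails: take t = 90. Both 9 ∣ 90 and 10 ∣ 90, yet 90 is not a multiple of 7 (since 90 = 12·7 + 6), so 7 ∤ 90.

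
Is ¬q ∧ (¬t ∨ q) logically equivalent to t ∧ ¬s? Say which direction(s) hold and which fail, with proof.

(⇒) This fails. Under q = F, s = F, t = F, the left side is true but the right side is false.

(⇐) This fails. Under q = F, s = F, t = T, the left side is false but the right side is true.

(⇒) fails and (⇐) fails.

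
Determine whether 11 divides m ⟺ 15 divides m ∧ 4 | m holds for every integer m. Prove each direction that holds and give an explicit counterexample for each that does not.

(⟹) This fails: take m = 11. Certainly 11 ∣ 11, but 15 ∤ 11.

(⟸) This fails: take m = 60. Both 15 ∣ 60 and 4 ∣ 60, yet 60 is not a multiple of 11 (since 60 = 5·11 + 5), so 11 ∤ 60.

Neither direction holds.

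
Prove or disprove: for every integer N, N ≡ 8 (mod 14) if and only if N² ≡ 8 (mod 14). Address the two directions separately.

Not equivalent: only (⇒) holds.

Forward direction. Suppose N ≡ 8 (mod 14). Write N = 14j + 8. Then (14j + 8)² = 196j² + 224j + 64 = 14(14j² + 16j + 4) + 8, so N² ≡ 8 (mod 14).

Converse. This fails: take N = 6. Then 6² = 36 ≡ 8 (mod 14), yet 6 ≡ 6 (mod 14), not 8.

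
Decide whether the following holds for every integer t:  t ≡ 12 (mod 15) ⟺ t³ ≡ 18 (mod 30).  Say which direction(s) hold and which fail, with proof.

The forward direction fails; the converse holds.

Forward direction. This fails: take t = 27. Then 27 ≡ 12 (mod 15), but 27³ = 19683 ≡ 3 (mod 30), not 18.

Converse. The residues r modulo 30 with r³ ≡ 18 (mod 30) are exactly {12}, and each is ≡ 12 (mod 15).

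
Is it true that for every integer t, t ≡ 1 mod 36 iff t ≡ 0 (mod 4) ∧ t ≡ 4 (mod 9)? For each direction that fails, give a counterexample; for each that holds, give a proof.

(⇒) This fails: t = 1 gives 1 ≡ 1 (mod 36) but 1 ≡ 1 (mod 4), so the conjunction on the right does not hold.

(⇐) This fails: t = 4 satisfies both congruences on the right (4 ≡ 0 mod 4 and 4 ≡ 4 mod 9) yet 4 ≡ 4 (mod 36), not 1.

Neither implication holds.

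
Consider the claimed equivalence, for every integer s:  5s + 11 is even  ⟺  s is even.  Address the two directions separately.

Neither direction holds.

(⟹) This fails: s = 3 gives 5s + 11 = 26, which is even, but 3 is odd, not even.

(⟸) This also fails: s = 0 is even, but 5s + 11 = 11 is odd, not even.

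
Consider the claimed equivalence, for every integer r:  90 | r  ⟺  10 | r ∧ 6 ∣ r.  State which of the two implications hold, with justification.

(⇒) If 90 ∣ r, write r = 90q. Since 90 = 9·10, r = 10·(9q), so 10 ∣ r; and since 90 = 15·6, r = 6·(15q), so 6 ∣ r.

(⇐) This fails: take r = 30. Both 10 ∣ 30 and 6 ∣ 30, yet 30 is not a multiple of 90 (since 30 = 0·90 + 30), so 90 ∤ 30.

Only the forward direction holds.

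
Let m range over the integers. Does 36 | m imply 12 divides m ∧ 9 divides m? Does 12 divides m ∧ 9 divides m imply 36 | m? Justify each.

Equivalent; both directions hold.

Forward direction. If 36 ∣ m, write m = 36q. Since 36 = 3·12, m = 12·(3q), so 12 ∣ m; and since 36 = 4·9, m = 9·(4q), so 9 ∣ m.

Converse. Suppose 12 ∣ m and 9 ∣ m. Any common multiple of 12 and 9 is a multiple of their lcm; here lcm(12, 9) = 12·9/gcd(12, 9) = 108/3 = 36, so 36 ∣ m.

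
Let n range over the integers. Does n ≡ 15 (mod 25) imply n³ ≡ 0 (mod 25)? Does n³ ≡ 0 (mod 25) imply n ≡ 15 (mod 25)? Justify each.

Only the forward direction holds.

(⟹) Suppose n ≡ 15 (mod 25). Write n = 25j + 15. Then (25j + 15)³ = 15625j³ + 28125j² + 16875j + 3375 = 25(625j³ + 1125j² + 675j + 135) + 0, so n³ ≡ 0 (mod 25).

(⟸) This fails: take n = 0. Then 0³ = 0 ≡ 0 (mod 25), yet 0 ≡ 0 (mod 25), not 15.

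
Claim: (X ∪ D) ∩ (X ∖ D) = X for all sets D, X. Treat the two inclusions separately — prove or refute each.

The sets are not equal: only the forward inclusion holds.

(⟹) Let x ∈ (X ∪ D) ∩ (X ∖ D). Then x ∈ X and x ∉ D, from which x ∈ X.

(⟸) This inclusion fails. Take D = {1}, X = {1}; then 1 ∈ X but 1 ∉ (X ∪ D) ∩ (X ∖ D).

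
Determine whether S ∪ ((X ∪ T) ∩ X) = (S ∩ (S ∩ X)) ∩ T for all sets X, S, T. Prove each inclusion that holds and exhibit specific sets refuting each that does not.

Forward inclusion. This inclusion fails. Take X = {1}, S = ∅, T = ∅; then 1 ∈ S ∪ ((X ∪ T) ∩ X) but 1 ∉ (S ∩ (S ∩ X)) ∩ T.

Reverse inclusion. Let x ∈ (S ∩ (S ∩ X)) ∩ T. Then x ∈ X ∩ S ∩ T, from which x ∈ S ∪ ((X ∪ T) ∩ X).

The sets are not equal: only the reverse inclusion holds.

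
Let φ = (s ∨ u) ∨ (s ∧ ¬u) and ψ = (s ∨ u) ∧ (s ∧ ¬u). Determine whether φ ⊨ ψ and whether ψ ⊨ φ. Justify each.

(⇒) This fails. Under s = F, u = T, the left side is true but the right side is false.

(⇐) Assume the antecedent. If s is true, (s ∨ u) ∨ (s ∧ ¬u) reduces to true regardless of the other variables. If s is false, the antecedent cannot hold. Either way (s ∨ u) ∨ (s ∧ ¬u) holds.

Only the converse holds.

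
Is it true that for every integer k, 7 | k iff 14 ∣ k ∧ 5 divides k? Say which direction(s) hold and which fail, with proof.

(⇒) fails; (⇐) holds.

[⇒] This fails: take k = 7. Certainly 7 ∣ 7, but 14 ∤ 7.

[⇐] Suppose 14 ∣ k and 5 ∣ k. Any common multiple of 14 and 5 is a multiple of their lcm; here gcd(14, 5) = 1, so lcm(14, 5) = 14·5 = 70, so 70 ∣ k. Since 7 ∣ 70, it follows that 7 ∣ k.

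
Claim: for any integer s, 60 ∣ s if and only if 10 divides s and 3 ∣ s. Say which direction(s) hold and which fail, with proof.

Not equivalent: only (⇒) holds.

(→) If 60 ∣ s, write s = 60q. Since 60 = 6·10, s = 10·(6q), so 10 ∣ s; and since 60 = 20·3, s = 3·(20q), so 3 ∣ s.

(←) This fails: take s = 30. Both 10 ∣ 30 and 3 ∣ 30, yet 30 is not a multiple of 60 (since 30 = 0·60 + 30), so 60 ∤ 30.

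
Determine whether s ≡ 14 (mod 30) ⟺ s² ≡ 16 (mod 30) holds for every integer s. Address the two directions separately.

(⟹) Suppose s ≡ 14 (mod 30). Write s = 30j + 14. Then (30j + 14)² = 900j² + 840j + 196 = 30(30j² + 28j + 6) + 16, so s² ≡ 16 (mod 30).

(⟸) This fails: take s = 4. Then 4² = 16 ≡ 16 (mod 30), yet 4 ≡ 4 (mod 30), not 14.

The forward direction holds; the converse fails.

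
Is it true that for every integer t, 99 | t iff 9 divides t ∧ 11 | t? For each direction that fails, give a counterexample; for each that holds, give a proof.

Equivalent; both directions hold.

(→) If 99 ∣ t, write t = 99q. Since 99 = 11·9, t = 9·(11q), so 9 ∣ t; and since 99 = 9·11, t = 11·(9q), so 11 ∣ t.

(←) Suppose 9 ∣ t and 11 ∣ t. Any common multiple of 9 and 11 is a multiple of their lcm; here gcd(9, 11) = 1, so lcm(9, 11) = 9·11 = 99, so 99 ∣ t.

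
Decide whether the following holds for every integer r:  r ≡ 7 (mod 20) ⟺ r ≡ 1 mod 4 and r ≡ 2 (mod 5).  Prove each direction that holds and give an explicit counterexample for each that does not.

Neither direction holds.

(→) This fails: r = 7 gives 7 ≡ 7 (mod 20) but 7 ≡ 3 (mod 4), so the conjunction on the right does not hold.

(←) This fails: r = 17 satisfies both congruences on the right (17 ≡ 1 mod 4 and 17 ≡ 2 mod 5) yet 17 ≡ 17 (mod 20), not 7.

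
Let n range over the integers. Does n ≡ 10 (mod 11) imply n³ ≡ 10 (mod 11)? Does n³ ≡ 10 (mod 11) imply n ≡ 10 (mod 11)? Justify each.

Both implications hold.

(⇐) Suppose n³ ≡ 10 (mod 11). The only residue r in {0, …, 10} with r³ ≡ 10 (mod 11) is r = 10, so n ≡ 10 (mod 11).

(⇒) Suppose n ≡ 10 (mod 11). Write n = 11j + 10. Then (11j + 10)³ = 1331j³ + 3630j² + 3300j + 1000 = 11(121j³ + 330j² + 300j + 90) + 10, so n³ ≡ 10 (mod 11).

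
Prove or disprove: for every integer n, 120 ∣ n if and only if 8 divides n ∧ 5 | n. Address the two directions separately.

Only the forward direction holds.

(⇒) If 120 ∣ n, write n = 120q. Since 120 = 15·8, n = 8·(15q), so 8 ∣ n; and since 120 = 24·5, n = 5·(24q), so 5 ∣ n.

(⇐) This fails: take n = 40. Both 8 ∣ 40 and 5 ∣ 40, yet 40 is not a multiple of 120 (since 40 = 0·120 + 40), so 120 ∤ 40.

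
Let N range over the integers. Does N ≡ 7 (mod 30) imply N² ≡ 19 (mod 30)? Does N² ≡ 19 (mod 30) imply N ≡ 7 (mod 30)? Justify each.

(⇒) Suppose N ≡ 7 (mod 30). Write N = 30j + 7. Then (30j + 7)² = 900j² + 420j + 49 = 30(30j² + 14j + 1) + 19, so N² ≡ 19 (mod 30).

(⇐) This fails: take N = 13. Then 13² = 169 ≡ 19 (mod 30), yet 13 ≡ 13 (mod 30), not 7.

Only the forward implication holds.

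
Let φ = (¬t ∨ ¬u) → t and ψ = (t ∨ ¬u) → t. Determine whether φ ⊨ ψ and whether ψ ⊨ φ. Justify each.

Only the forward implication holds.

[⇒] Assume the antecedent. If u is true, (t ∨ ¬u) → t reduces to true regardless of the other variables. If u is false, the antecedent forces (u = F, t = T), and (t ∨ ¬u) → t holds there. Either way (t ∨ ¬u) → t holds.

[⇐] This fails. Under u = T, t = F, the left side is false but the right side is true.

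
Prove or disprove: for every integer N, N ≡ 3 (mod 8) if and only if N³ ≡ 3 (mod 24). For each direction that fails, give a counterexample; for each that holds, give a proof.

Forward direction. This fails: take N = 11. Then 11 ≡ 3 (mod 8), but 11³ = 1331 ≡ 11 (mod 24), not 3.

Converse. The residues r modulo 24 with r³ ≡ 3 (mod 24) are exactly {3}, and each is ≡ 3 (mod 8).

Not equivalent: only (⇐) holds.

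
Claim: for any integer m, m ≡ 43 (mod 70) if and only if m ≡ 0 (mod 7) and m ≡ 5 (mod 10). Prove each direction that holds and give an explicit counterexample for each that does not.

Both directions fail.

(⟹) This fails: m = 43 gives 43 ≡ 43 (mod 70) but 43 ≡ 1 (mod 7), so the conjunction on the right does not hold.

(⟸) This fails: m = 35 satisfies both congruences on the right (35 ≡ 0 mod 7 and 35 ≡ 5 mod 10) yet 35 ≡ 35 (mod 70), not 43.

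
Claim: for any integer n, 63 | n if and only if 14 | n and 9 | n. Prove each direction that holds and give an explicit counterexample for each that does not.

Forward direction. This fails: take n = 63. Certainly 63 ∣ 63, but 14 ∤ 63.

Converse. Suppose 14 ∣ n and 9 ∣ n. Any common multiple of 14 and 9 is a multiple of their lcm; here gcd(14, 9) = 1, so lcm(14, 9) = 14·9 = 126, so 126 ∣ n. Since 63 ∣ 126, it follows that 63 ∣ n.

The forward direction fails; the converse holds.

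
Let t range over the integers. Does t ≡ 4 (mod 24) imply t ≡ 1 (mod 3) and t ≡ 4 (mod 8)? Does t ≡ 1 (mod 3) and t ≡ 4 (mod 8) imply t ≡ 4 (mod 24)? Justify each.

(⇒) Suppose t ≡ 4 (mod 24); write t = 24j + 4. Since 3 ∣ 24, reducing mod 3 gives t ≡ 4 ≡ 1 (mod 3); since 8 ∣ 24, reducing mod 8 gives t ≡ 4 (mod 8).

(⇐) Conversely, if t ≡ 1 (mod 3) and t ≡ 4 (mod 8), then by the Chinese remainder theorem t ≡ 4 (mod 24). This is exactly t ≡ 4 (mod 24).

Both directions hold.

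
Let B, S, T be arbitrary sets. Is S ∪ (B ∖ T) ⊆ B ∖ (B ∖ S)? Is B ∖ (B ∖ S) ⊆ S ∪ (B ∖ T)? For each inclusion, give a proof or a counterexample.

The sets are not equal: only the reverse inclusion holds.

(⟹) This inclusion fails. Take B = {1}, S = ∅, T = ∅; then 1 ∈ S ∪ (B ∖ T) but 1 ∉ B ∖ (B ∖ S).

(⟸) Let x ∈ B ∖ (B ∖ S). Then either x ∈ B ∩ S and x ∉ T; or x ∈ B ∩ S ∩ T. In each case x ∈ S ∪ (B ∖ T), so B ∖ (B ∖ S) ⊆ S ∪ (B ∖ T).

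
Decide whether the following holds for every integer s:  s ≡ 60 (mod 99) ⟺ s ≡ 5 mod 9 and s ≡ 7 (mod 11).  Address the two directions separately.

(⇒) fails and (⇐) fails.

(⇒) This fails: s = 60 gives 60 ≡ 60 (mod 99) but 60 ≡ 6 (mod 9), so the conjunction on the right does not hold.

(⇐) This fails: s = 95 satisfies both congruences on the right (95 ≡ 5 mod 9 and 95 ≡ 7 mod 11) yet 95 ≡ 95 (mod 99), not 60.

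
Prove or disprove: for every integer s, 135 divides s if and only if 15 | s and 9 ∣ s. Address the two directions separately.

(⟹) If 135 ∣ s, write s = 135q. Since 135 = 9·15, s = 15·(9q), so 15 ∣ s; and since 135 = 15·9, s = 9·(15q), so 9 ∣ s.

(⟸) This fails: take s = 45. Both 15 ∣ 45 and 9 ∣ 45, yet 45 is not a multiple of 135 (since 45 = 0·135 + 45), so 135 ∤ 45.

Not equivalent: only (⇒) holds.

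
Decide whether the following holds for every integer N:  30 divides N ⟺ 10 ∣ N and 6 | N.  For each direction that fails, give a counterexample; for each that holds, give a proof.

Equivalent; both directions hold.

(⇒) If 30 ∣ N, write N = 30q. Since 30 = 3·10, N = 10·(3q), so 10 ∣ N; and since 30 = 5·6, N = 6·(5q), so 6 ∣ N.

(⇐) Suppose 10 ∣ N and 6 ∣ N. Any common multiple of 10 and 6 is a multiple of their lcm; here lcm(10, 6) = 10·6/gcd(10, 6) = 60/2 = 30, so 30 ∣ N.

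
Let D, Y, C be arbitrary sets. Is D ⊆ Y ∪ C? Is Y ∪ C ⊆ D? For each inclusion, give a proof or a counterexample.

Neither inclusion holds.

Forward inclusion. This inclusion fails. Take D = {1}, Y = ∅, C = ∅; then 1 ∈ D but 1 ∉ Y ∪ C.

Reverse inclusion. This inclusion fails. Take D = ∅, Y = {1}, C = ∅; then 1 ∈ Y ∪ C but 1 ∉ D.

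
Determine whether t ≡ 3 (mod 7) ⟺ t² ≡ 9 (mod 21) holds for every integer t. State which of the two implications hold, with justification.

(⟹) This fails: take t = 10. Then 10 ≡ 3 (mod 7), but 10² = 100 ≡ 16 (mod 21), not 9.

(⟸) This fails: take t = 18. Then 18² = 324 ≡ 9 (mod 21), yet 18 ≡ 4 (mod 7), not 3.

Both directions fail.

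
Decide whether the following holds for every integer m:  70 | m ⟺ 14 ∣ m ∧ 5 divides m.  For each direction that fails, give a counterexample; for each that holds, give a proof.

Both directions hold.

[⇒] If 70 ∣ m, write m = 70q. Since 70 = 5·14, m = 14·(5q), so 14 ∣ m; and since 70 = 14·5, m = 5·(14q), so 5 ∣ m.

[⇐] Suppose 14 ∣ m and 5 ∣ m. Any common multiple of 14 and 5 is a multiple of their lcm; here gcd(14, 5) = 1, so lcm(14, 5) = 14·5 = 70, so 70 ∣ m.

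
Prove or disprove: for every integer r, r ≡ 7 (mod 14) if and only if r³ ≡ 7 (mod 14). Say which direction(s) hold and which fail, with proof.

(⇒) Suppose r ≡ 7 (mod 14). Write r = 14j + 7. Then (14j + 7)³ = 2744j³ + 4116j² + 2058j + 343 = 14(196j³ + 294j² + 147j + 24) + 7, so r³ ≡ 7 (mod 14).

(⇐) Conversely, suppose r³ ≡ 7 (mod 14). The only residue r in {0, …, 13} with r³ ≡ 7 (mod 14) is r = 7, so r ≡ 7 (mod 14).

Both implications hold.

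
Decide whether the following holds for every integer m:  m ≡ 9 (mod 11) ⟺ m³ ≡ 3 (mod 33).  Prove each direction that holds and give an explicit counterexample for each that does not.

Not equivalent: only (⇐) holds.

(→) This fails: take m = 20. Then 20 ≡ 9 (mod 11), but 20³ = 8000 ≡ 14 (mod 33), not 3.

(←) Conversely, the residues r modulo 33 with r³ ≡ 3 (mod 33) are exactly {9}, and each is ≡ 9 (mod 11).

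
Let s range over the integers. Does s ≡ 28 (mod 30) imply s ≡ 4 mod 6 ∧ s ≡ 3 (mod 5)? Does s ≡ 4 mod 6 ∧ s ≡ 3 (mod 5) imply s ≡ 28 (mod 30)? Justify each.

The biconditional holds.

(→) Suppose s ≡ 28 (mod 30); write s = 30j + 28. Since 6 ∣ 30, reducing mod 6 gives s ≡ 28 ≡ 4 (mod 6); since 5 ∣ 30, reducing mod 5 gives s ≡ 28 ≡ 3 (mod 5).

(←) Conversely, if s ≡ 4 (mod 6) and s ≡ 3 (mod 5), then by the Chinese remainder theorem s ≡ 28 (mod 30). This is exactly s ≡ 28 (mod 30).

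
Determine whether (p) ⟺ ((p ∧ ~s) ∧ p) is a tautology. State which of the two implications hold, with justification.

Only the converse holds.

Forward direction. This fails. Under p = T, s = T, the left side is true but the right side is false.

Converse. Assume the antecedent. If p is true, p reduces to true regardless of the other variables. If p is false, the antecedent cannot hold. Either way p holds.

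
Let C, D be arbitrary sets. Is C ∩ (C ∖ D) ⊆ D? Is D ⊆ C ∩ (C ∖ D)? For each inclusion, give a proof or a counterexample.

Forward inclusion. This inclusion fails. Take C = {1}, D = ∅; then 1 ∈ C ∩ (C ∖ D) but 1 ∉ D.

Reverse inclusion. This inclusion fails. Take C = ∅, D = {1}; then 1 ∈ D but 1 ∉ C ∩ (C ∖ D).

Both inclusions fail.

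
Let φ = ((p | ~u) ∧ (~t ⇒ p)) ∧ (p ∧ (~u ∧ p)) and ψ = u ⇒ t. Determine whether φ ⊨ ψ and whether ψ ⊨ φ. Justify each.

Forward direction. Assume the antecedent. If t is true, u ⇒ t reduces to true regardless of the other variables. If t is false, the antecedent forces (t = F, p = T, u = F), and u ⇒ t holds there. Either way u ⇒ t holds.

Converse. This fails. Under t = F, p = F, u = F, the left side is false but the right side is true.

Only the forward direction holds.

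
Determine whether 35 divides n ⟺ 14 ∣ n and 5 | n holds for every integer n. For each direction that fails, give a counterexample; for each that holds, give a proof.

The forward direction fails; the converse holds.

(→) This fails: take n = 35. Certainly 35 ∣ 35, but 14 ∤ 35.

(←) Suppose 14 ∣ n and 5 ∣ n. Any common multiple of 14 and 5 is a multiple of their lcm; here gcd(14, 5) = 1, so lcm(14, 5) = 14·5 = 70, so 70 ∣ n. Since 35 ∣ 70, it follows that 35 ∣ n.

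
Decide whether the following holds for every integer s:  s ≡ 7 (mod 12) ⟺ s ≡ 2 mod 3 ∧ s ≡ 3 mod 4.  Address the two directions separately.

Neither direction holds.

(⟹) This fails: s = 7 gives 7 ≡ 7 (mod 12) but 7 ≡ 1 (mod 3), so the conjunction on the right does not hold.

(⟸) This fails: s = 11 satisfies both congruences on the right (11 ≡ 2 mod 3 and 11 ≡ 3 mod 4) yet 11 ≡ 11 (mod 12), not 7.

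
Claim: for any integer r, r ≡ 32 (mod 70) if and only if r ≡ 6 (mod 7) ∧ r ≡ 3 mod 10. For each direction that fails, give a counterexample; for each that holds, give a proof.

Neither direction holds.

(⟹) This fails: r = 32 gives 32 ≡ 32 (mod 70) but 32 ≡ 4 (mod 7), so the conjunction on the right does not hold.

(⟸) This fails: r = 13 satisfies both congruences on the right (13 ≡ 6 mod 7 and 13 ≡ 3 mod 10) yet 13 ≡ 13 (mod 70), not 32.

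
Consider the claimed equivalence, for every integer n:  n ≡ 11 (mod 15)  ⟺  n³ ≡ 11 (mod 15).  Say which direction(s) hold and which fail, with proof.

(⇒) Suppose n ≡ 11 (mod 15). Write n = 15j + 11. Then (15j + 11)³ = 3375j³ + 7425j² + 5445j + 1331 = 15(225j³ + 495j² + 363j + 88) + 11, so n³ ≡ 11 (mod 15).

(⇐) Conversely, suppose n³ ≡ 11 (mod 15). The only residue r in {0, …, 14} with r³ ≡ 11 (mod 15) is r = 11, so n ≡ 11 (mod 15).

Both implications hold.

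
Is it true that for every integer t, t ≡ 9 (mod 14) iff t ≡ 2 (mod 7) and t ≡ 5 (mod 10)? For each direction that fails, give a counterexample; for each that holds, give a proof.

(⟹) This fails: t = 37 gives 37 ≡ 9 (mod 14) but 37 ≡ 7 (mod 10), so the conjunction on the right does not hold.

(⟸) Conversely, if t ≡ 2 (mod 7) and t ≡ 5 (mod 10), then by the Chinese remainder theorem t ≡ 65 (mod 70). Since 65 ≡ 9 (mod 14) and 14 ∣ 70, we get t ≡ 9 (mod 14).

The forward direction fails; the converse holds.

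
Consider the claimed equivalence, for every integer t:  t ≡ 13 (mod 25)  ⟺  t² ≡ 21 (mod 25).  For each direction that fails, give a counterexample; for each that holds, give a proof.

(⟹) This fails: take t = 13. Then 13 ≡ 13 (mod 25), but 13² = 169 ≡ 19 (mod 25), not 21.

(⟸) This fails: take t = 11. Then 11² = 121 ≡ 21 (mod 25), yet 11 ≡ 11 (mod 25), not 13.

Neither direction holds.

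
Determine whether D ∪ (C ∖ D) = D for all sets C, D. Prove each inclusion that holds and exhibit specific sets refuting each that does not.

Reverse inclusion. Let x ∈ D. Then either x ∈ D and x ∉ C; or x ∈ C ∩ D. In each case x ∈ D ∪ (C ∖ D), so D ⊆ D ∪ (C ∖ D).

Forward inclusion. This inclusion fails. Take C = {1}, D = ∅; then 1 ∈ D ∪ (C ∖ D) but 1 ∉ D.

Only the reverse inclusion holds.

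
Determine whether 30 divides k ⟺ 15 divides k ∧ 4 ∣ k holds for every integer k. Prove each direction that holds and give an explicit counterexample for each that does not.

Only the reverse direction holds.

(←) Suppose 15 ∣ k and 4 ∣ k. Any common multiple of 15 and 4 is a multiple of their lcm; here gcd(15, 4) = 1, so lcm(15, 4) = 15·4 = 60, so 60 ∣ k. Since 30 ∣ 60, it follows that 30 ∣ k.

(→) This fails: take k = 30. Certainly 30 ∣ 30, but 4 ∤ 30.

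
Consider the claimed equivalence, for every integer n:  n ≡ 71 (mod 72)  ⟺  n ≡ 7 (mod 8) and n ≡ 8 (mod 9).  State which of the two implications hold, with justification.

Both implications hold.

[⇒] Suppose n ≡ 71 (mod 72); write n = 72j + 71. Since 8 ∣ 72, reducing mod 8 gives n ≡ 71 ≡ 7 (mod 8); since 9 ∣ 72, reducing mod 9 gives n ≡ 71 ≡ 8 (mod 9).

[⇐] Conversely, if n ≡ 7 (mod 8) and n ≡ 8 (mod 9), then by the Chinese remainder theorem n ≡ 71 (mod 72). This is exactly n ≡ 71 (mod 72).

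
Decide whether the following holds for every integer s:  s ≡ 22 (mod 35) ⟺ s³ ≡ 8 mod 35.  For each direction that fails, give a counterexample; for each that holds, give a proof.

[⇒] Suppose s ≡ 22 (mod 35). Write s = 35j + 22. Then (35j + 22)³ = 42875j³ + 80850j² + 50820j + 10648 = 35(1225j³ + 2310j² + 1452j + 304) + 8, so s³ ≡ 8 (mod 35).

[⇐] This fails: take s = 2. Then 2³ = 8 ≡ 8 (mod 35), yet 2 ≡ 2 (mod 35), not 22.

Only the forward direction holds.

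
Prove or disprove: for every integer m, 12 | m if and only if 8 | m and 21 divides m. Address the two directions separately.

Only the reverse direction holds.

Converse. Suppose 8 ∣ m and 21 ∣ m. Any common multiple of 8 and 21 is a multiple of their lcm; here gcd(8, 21) = 1, so lcm(8, 21) = 8·21 = 168, so 168 ∣ m. Since 12 ∣ 168, it follows that 12 ∣ m.

Forward direction. This fails: take m = 12. Certainly 12 ∣ 12, but 8 ∤ 12.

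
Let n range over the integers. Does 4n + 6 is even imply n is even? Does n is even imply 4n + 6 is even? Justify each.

The forward direction fails; the converse holds.

(⟸) Suppose n is even. Since 4 is even, 4n is even for every n, so 4n + 6 has the same parity as 6, which is even. Hence 4n + 6 is even.

(⟹) This fails: take n = 7. Then 4n + 6 = 34, which is even, yet n = 7 is odd, not even.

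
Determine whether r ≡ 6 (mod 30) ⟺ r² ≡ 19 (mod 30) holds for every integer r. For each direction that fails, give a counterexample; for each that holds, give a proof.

(⟹) This fails: take r = 6. Then 6 ≡ 6 (mod 30), but 6² = 36 ≡ 6 (mod 30), not 19.

(⟸) This fails: take r = 7. Then 7² = 49 ≡ 19 (mod 30), yet 7 ≡ 7 (mod 30), not 6.

Neither implication holds.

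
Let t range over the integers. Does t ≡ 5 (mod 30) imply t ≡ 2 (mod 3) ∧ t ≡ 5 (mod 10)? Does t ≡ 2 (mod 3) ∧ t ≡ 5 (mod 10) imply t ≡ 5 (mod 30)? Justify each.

Both directions hold.

(←) If t ≡ 2 (mod 3) and t ≡ 5 (mod 10), then by the Chinese remainder theorem t ≡ 5 (mod 30). This is exactly t ≡ 5 (mod 30).

(→) Suppose t ≡ 5 (mod 30); write t = 30j + 5. Since 3 ∣ 30, reducing mod 3 gives t ≡ 5 ≡ 2 (mod 3); since 10 ∣ 30, reducing mod 10 gives t ≡ 5 (mod 10).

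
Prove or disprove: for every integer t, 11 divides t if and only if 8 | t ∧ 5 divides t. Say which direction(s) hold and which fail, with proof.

[⇒] This fails: take t = 11. Certainly 11 ∣ 11, but 8 ∤ 11.

[⇐] This fails: take t = 40. Both 8 ∣ 40 and 5 ∣ 40, yet 40 is not a multiple of 11 (since 40 = 3·11 + 7), so 11 ∤ 40.

(⇒) fails and (⇐) fails.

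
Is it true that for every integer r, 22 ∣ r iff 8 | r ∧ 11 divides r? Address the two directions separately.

(→) This fails: take r = 22. Certainly 22 ∣ 22, but 8 ∤ 22.

(←) Suppose 8 ∣ r and 11 ∣ r. Any common multiple of 8 and 11 is a multiple of their lcm; here gcd(8, 11) = 1, so lcm(8, 11) = 8·11 = 88, so 88 ∣ r. Since 22 ∣ 88, it follows that 22 ∣ r.

(⇒) fails; (⇐) holds.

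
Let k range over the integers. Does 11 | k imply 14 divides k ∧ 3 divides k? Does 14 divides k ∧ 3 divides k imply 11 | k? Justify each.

Neither direction holds.

(→) This fails: take k = 11. Certainly 11 ∣ 11, but 14 ∤ 11.

(←) This fails: take k = 42. Both 14 ∣ 42 and 3 ∣ 42, yet 42 is not a multiple of 11 (since 42 = 3·11 + 9), so 11 ∤ 42.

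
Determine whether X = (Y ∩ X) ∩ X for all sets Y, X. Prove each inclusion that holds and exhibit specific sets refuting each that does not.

Reverse inclusion. Let x ∈ (Y ∩ X) ∩ X. Then x ∈ Y ∩ X, from which x ∈ X.

Forward inclusion. This inclusion fails. Take Y = ∅, X = {1}; then 1 ∈ X but 1 ∉ (Y ∩ X) ∩ X.

The sets are not equal: only the reverse inclusion holds.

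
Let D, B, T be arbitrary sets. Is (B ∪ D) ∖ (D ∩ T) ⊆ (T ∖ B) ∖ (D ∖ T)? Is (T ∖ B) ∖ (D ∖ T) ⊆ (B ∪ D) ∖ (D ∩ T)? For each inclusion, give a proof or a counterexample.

Neither inclusion holds.

(⟹) This inclusion fails. Take D = {1}, B = ∅, T = ∅; then 1 ∈ (B ∪ D) ∖ (D ∩ T) but 1 ∉ (T ∖ B) ∖ (D ∖ T).

(⟸) This inclusion fails. Take D = ∅, B = ∅, T = {1}; then 1 ∈ (T ∖ B) ∖ (D ∖ T) but 1 ∉ (B ∪ D) ∖ (D ∩ T).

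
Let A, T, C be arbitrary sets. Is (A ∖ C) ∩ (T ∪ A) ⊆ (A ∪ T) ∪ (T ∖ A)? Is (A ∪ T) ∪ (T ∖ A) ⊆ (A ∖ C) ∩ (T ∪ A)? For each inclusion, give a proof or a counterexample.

(⊇) This inclusion fails. Take A = ∅, T = {1}, C = ∅; then 1 ∈ (A ∪ T) ∪ (T ∖ A) but 1 ∉ (A ∖ C) ∩ (T ∪ A).

(⊆) Let x ∈ (A ∖ C) ∩ (T ∪ A). Then either x ∈ A and x ∉ T, C; or x ∈ A ∩ T and x ∉ C. In each case x ∈ (A ∪ T) ∪ (T ∖ A), so (A ∖ C) ∩ (T ∪ A) ⊆ (A ∪ T) ∪ (T ∖ A).

The sets are not equal: only the forward inclusion holds.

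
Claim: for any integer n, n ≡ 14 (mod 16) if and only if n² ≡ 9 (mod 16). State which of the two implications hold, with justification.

Neither direction holds.

Forward direction. This fails: take n = 14. Then 14 ≡ 14 (mod 16), but 14² = 196 ≡ 4 (mod 16), not 9.

Converse. This fails: take n = 3. Then 3² = 9 ≡ 9 (mod 16), yet 3 ≡ 3 (mod 16), not 14.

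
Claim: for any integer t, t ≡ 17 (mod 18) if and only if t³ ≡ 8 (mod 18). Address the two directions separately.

(⇒) fails and (⇐) fails.

(⟹) This fails: take t = 17. Then 17 ≡ 17 (mod 18), but 17³ = 4913 ≡ 17 (mod 18), not 8.

(⟸) This fails: take t = 2. Then 2³ = 8 ≡ 8 (mod 18), yet 2 ≡ 2 (mod 18), not 17.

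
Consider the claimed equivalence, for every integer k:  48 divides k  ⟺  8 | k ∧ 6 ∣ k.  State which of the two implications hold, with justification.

Only the forward direction holds.

(⟹) If 48 ∣ k, write k = 48q. Since 48 = 6·8, k = 8·(6q), so 8 ∣ k; and since 48 = 8·6, k = 6·(8q), so 6 ∣ k.

(⟸) This fails: take k = 24. Both 8 ∣ 24 and 6 ∣ 24, yet 24 is not a multiple of 48 (since 24 = 0·48 + 24), so 48 ∤ 24.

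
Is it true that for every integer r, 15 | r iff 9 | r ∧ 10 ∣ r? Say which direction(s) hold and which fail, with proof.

[⇒] This fails: take r = 15. Certainly 15 ∣ 15, but 9 ∤ 15.

[⇐] Suppose 9 ∣ r and 10 ∣ r. Any common multiple of 9 and 10 is a multiple of their lcm; here gcd(9, 10) = 1, so lcm(9, 10) = 9·10 = 90, so 90 ∣ r. Since 15 ∣ 90, it follows that 15 ∣ r.

The forward direction fails; the converse holds.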